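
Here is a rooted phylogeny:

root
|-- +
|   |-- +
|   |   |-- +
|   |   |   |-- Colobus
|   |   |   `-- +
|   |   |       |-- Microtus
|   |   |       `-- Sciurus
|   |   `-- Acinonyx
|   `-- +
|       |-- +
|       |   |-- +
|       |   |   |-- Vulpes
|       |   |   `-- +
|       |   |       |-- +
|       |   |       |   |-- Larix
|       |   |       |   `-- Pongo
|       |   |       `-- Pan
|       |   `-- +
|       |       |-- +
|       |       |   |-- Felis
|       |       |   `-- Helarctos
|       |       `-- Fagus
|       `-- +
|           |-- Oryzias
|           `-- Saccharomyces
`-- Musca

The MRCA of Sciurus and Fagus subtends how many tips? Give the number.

The MRCA of Sciurus and Fagus is the node subtending (((Colobus,(Microtus,Sciurus)),Acinonyx),(((Vulpes,((Larix,Pongo),Pan)),((Felis,Helarctos),Fagus)),(Oryzias,Saccharomyces))).
That clade contains 13 terminal taxa: Acinonyx, Colobus, Fagus, Felis, Helarctos, Larix, Microtus, Oryzias, Pan, Pongo, Saccharomyces, Sciurus, Vulpes.

13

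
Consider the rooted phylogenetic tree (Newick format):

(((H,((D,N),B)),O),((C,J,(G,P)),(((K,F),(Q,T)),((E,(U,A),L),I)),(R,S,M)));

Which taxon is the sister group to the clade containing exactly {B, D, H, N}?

O

The clade containing exactly {B, D, H, N} attaches to the tree at the node subtending ((H,((D,N),B)),O).
The other lineage descending from that same node — the sister group — is the single tip O.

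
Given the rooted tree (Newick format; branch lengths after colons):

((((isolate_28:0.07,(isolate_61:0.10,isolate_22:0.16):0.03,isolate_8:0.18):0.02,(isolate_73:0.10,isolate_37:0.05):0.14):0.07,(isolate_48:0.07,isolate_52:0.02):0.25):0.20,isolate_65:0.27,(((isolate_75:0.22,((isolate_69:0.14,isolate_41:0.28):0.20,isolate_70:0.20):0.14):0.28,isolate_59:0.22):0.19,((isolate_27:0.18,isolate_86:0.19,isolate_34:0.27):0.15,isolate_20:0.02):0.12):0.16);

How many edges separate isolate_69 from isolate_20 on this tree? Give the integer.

The MRCA of isolate_69 and isolate_20 is the node subtending (((isolate_75,((isolate_69,isolate_41),isolate_70)),isolate_59),((isolate_27,isolate_86,isolate_34),isolate_20)).
From isolate_69 up to that node: 5 branches. From isolate_20 up to the same node: 2 branches. Total: 5 + 2 = 7.

7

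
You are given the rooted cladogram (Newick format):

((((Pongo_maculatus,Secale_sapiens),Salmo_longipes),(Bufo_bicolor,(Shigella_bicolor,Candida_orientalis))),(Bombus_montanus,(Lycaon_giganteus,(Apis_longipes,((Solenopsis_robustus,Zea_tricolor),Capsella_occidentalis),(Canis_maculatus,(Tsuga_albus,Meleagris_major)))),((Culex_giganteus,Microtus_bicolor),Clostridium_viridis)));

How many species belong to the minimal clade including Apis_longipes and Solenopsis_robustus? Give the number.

The MRCA of Apis_longipes and Solenopsis_robustus is the node subtending (Apis_longipes,((Solenopsis_robustus,Zea_tricolor),Capsella_occidentalis),(Canis_maculatus,(Tsuga_albus,Meleagris_major))).
That clade contains 7 terminal taxa: Apis_longipes, Canis_maculatus, Capsella_occidentalis, Meleagris_major, Solenopsis_robustus, Tsuga_albus, Zea_tricolor.

7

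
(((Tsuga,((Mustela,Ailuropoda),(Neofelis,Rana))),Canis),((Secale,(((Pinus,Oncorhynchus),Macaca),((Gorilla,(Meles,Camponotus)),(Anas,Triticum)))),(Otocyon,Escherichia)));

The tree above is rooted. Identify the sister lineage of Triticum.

Anas

Triticum attaches to the tree at the node subtending (Anas,Triticum).
The other lineage descending from that same node — the sister group — is the single tip Anas.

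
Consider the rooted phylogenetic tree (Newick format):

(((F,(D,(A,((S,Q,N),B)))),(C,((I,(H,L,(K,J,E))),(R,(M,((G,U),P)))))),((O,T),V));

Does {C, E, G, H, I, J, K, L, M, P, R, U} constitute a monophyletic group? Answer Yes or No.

The most recent common ancestor of these taxa subtends (C,((I,(H,L,(K,J,E))),(R,(M,((G,U),P))))).
That clade has exactly 12 tips — every listed taxon and nothing else — so the group is monophyletic.

Yes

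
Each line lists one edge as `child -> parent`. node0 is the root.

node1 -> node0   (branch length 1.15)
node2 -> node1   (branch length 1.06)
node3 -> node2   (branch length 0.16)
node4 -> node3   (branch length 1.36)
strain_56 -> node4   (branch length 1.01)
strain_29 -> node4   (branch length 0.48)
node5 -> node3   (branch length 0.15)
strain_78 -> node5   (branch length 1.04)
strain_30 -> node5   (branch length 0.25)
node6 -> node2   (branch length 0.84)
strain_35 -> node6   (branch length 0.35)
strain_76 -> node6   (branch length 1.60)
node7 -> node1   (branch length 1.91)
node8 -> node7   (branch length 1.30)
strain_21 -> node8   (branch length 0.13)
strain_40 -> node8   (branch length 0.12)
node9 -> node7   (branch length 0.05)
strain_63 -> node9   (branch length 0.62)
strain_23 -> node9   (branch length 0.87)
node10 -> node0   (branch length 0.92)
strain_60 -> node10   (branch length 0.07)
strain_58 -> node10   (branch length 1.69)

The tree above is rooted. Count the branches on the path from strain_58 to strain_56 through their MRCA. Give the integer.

The MRCA of strain_58 and strain_56 is the root of the tree.
From strain_58 up to that node: 2 branches. From strain_56 up to the same node: 5 branches. Total: 2 + 5 = 7.

7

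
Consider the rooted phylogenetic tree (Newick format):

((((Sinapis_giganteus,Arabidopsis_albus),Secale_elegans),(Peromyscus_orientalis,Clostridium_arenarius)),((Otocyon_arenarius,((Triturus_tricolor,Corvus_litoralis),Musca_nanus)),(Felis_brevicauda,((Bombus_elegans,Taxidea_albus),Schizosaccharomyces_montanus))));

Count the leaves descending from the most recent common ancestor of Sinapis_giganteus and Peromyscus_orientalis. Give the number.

5

The MRCA of Sinapis_giganteus and Peromyscus_orientalis is the node subtending (((Sinapis_giganteus,Arabidopsis_albus),Secale_elegans),(Peromyscus_orientalis,Clostridium_arenarius)).
That clade contains 5 terminal taxa: Arabidopsis_albus, Clostridium_arenarius, Peromyscus_orientalis, Secale_elegans, Sinapis_giganteus.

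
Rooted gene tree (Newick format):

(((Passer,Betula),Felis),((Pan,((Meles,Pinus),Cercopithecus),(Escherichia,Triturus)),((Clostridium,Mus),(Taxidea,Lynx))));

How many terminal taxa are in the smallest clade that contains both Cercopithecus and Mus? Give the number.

10

The MRCA of Cercopithecus and Mus is the node subtending ((Pan,((Meles,Pinus),Cercopithecus),(Escherichia,Triturus)),((Clostridium,Mus),(Taxidea,Lynx))).
That clade contains 10 terminal taxa: Cercopithecus, Clostridium, Escherichia, Lynx, Meles, Mus, Pan, Pinus, Taxidea, Triturus.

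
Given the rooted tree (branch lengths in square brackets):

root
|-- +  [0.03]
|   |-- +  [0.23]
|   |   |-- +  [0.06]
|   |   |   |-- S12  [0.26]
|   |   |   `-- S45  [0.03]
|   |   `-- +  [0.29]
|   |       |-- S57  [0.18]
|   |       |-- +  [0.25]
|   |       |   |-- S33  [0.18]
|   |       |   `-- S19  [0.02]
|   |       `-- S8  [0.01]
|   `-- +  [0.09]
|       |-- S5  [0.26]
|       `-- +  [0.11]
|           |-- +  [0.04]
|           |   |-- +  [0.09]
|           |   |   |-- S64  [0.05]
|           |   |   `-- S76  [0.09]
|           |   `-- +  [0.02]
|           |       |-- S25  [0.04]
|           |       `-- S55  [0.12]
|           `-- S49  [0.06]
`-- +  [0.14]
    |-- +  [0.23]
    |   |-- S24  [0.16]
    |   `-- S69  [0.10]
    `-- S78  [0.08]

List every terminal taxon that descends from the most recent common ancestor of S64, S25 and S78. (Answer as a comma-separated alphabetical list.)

S12, S19, S24, S25, S33, S45, S49, S5, S55, S57, S64, S69, S76, S78, S8

Tracing S64: it sits inside (S64,S76).
Tracing S25: it sits inside (S25,S55).
Tracing S78: it sits inside ((S24,S69),S78).
The smallest clade enclosing all 3 is the whole tree (their MRCA is the root), so the answer is all 15 tips in alphabetical order.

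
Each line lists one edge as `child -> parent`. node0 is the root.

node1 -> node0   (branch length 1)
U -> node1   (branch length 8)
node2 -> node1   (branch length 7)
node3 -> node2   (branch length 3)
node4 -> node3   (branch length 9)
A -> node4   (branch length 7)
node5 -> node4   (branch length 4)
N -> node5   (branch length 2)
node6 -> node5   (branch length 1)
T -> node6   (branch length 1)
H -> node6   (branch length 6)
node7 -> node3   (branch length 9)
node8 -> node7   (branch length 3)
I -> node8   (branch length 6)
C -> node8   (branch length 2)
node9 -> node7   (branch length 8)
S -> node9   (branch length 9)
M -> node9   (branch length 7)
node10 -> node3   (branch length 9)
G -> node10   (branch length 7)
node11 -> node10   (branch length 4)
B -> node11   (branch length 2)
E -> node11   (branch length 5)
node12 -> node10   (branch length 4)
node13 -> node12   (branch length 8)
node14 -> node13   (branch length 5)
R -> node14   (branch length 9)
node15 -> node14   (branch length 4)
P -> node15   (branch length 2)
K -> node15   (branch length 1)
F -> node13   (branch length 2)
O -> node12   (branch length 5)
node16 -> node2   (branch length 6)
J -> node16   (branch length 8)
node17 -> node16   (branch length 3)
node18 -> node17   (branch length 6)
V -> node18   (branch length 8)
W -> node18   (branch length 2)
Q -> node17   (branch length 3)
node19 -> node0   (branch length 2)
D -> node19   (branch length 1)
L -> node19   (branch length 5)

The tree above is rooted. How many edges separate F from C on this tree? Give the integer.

The MRCA of F and C is the node subtending ((A,(N,(T,H))),((I,C),(S,M)),(G,(B,E),(((R,(P,K)),F),O))).
From F up to that node: 4 branches. From C up to the same node: 3 branches. Total: 4 + 3 = 7.

7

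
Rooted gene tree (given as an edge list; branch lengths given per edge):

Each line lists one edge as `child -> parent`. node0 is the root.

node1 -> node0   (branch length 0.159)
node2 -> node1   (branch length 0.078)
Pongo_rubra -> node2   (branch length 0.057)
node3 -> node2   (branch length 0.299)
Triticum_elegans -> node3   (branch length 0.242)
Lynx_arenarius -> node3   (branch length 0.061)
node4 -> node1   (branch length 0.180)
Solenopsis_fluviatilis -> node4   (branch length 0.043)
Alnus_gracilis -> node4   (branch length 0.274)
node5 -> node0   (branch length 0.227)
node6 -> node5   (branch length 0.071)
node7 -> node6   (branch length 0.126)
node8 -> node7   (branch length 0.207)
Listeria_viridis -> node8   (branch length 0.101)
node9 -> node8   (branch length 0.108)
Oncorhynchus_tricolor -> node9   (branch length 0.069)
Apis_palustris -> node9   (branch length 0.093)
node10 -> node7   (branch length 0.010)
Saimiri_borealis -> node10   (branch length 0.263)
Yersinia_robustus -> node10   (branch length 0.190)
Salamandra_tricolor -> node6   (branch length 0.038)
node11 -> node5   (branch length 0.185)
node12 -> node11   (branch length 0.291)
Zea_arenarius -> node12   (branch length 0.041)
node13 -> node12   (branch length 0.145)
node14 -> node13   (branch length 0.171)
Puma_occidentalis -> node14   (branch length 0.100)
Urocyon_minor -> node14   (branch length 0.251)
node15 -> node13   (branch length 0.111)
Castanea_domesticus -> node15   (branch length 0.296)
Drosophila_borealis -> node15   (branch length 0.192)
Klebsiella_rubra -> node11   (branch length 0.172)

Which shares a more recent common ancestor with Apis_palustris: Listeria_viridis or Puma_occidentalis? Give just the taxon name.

The MRCA of Apis_palustris and Listeria_viridis subtends (Listeria_viridis,(Oncorhynchus_tricolor,Apis_palustris)) (3 taxa).
The MRCA of Apis_palustris and Puma_occidentalis subtends ((((Listeria_viridis,(Oncorhynchus_tricolor,Apis_palustris)),(Saimiri_borealis,Yersinia_robustus)),Salamandra_tricolor),((Zea_arenarius,((Puma_occidentalis,Urocyon_minor),(Castanea_domesticus,Drosophila_borealis))),Klebsiella_rubra)) (12 taxa).
The first is nested inside the second, so Apis_palustris shares a more recent common ancestor with Listeria_viridis.

Listeria_viridis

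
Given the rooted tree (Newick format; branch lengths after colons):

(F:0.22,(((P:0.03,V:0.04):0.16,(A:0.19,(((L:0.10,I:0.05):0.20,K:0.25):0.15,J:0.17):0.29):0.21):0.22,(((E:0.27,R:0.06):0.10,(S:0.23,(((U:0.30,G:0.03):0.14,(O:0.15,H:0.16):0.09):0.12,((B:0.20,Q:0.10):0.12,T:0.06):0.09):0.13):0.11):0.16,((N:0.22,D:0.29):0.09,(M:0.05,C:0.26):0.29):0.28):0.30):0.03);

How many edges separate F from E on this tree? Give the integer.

6

The MRCA of F and E is the root of the tree.
From F up to that node: 1 branch. From E up to the same node: 5 branches. Total: 1 + 5 = 6.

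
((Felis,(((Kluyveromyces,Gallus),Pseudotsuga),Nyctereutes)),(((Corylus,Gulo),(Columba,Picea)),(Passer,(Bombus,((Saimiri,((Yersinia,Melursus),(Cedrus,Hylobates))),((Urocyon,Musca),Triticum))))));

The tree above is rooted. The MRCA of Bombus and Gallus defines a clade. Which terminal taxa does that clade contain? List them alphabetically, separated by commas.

Tracing Bombus: it sits inside (Bombus,((Saimiri,((Yersinia,Melursus),(Cedrus,Hylobates))),((Urocyon,Musca),Triticum))).
Tracing Gallus: it sits inside (Kluyveromyces,Gallus).
The smallest clade enclosing both is the whole tree (their MRCA is the root), so the answer is all 19 tips in alphabetical order.

Bombus, Cedrus, Columba, Corylus, Felis, Gallus, Gulo, Hylobates, Kluyveromyces, Melursus, Musca, Nyctereutes, Passer, Picea, Pseudotsuga, Saimiri, Triticum, Urocyon, Yersinia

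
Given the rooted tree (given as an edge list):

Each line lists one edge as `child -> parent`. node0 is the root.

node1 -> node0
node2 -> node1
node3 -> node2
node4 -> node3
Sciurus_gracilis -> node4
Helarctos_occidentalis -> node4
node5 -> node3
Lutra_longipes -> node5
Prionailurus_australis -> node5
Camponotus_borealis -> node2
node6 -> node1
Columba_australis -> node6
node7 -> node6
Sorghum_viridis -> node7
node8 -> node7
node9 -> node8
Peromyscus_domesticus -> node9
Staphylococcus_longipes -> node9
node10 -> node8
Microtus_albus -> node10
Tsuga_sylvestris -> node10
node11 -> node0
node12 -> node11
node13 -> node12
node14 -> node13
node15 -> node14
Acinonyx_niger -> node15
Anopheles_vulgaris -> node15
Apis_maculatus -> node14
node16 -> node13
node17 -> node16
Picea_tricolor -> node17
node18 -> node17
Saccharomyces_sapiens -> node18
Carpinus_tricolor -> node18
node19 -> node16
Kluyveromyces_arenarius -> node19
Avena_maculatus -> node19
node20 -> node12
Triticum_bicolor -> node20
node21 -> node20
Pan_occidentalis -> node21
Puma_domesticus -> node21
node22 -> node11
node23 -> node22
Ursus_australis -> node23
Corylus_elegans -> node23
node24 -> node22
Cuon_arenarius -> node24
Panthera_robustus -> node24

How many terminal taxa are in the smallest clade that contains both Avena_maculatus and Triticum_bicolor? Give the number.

The MRCA of Avena_maculatus and Triticum_bicolor is the node subtending ((((Acinonyx_niger,Anopheles_vulgaris),Apis_maculatus),((Picea_tricolor,(Saccharomyces_sapiens,Carpinus_tricolor)),(Kluyveromyces_arenarius,Avena_maculatus))),(Triticum_bicolor,(Pan_occidentalis,Puma_domesticus))).
That clade contains 11 terminal taxa: Acinonyx_niger, Anopheles_vulgaris, Apis_maculatus, Avena_maculatus, Carpinus_tricolor, Kluyveromyces_arenarius, Pan_occidentalis, Picea_tricolor, Puma_domesticus, Saccharomyces_sapiens, Triticum_bicolor.

11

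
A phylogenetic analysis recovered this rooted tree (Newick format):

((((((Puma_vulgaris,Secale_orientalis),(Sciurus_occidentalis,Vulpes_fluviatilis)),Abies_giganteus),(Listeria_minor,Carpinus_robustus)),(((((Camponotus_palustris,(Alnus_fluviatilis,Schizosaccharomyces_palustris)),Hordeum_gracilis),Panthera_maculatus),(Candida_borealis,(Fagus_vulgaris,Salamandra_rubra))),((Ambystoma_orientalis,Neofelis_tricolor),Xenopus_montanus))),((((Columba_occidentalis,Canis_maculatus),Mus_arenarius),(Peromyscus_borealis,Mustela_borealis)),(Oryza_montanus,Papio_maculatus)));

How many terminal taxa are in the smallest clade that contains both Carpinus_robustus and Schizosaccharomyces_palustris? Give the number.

18

The MRCA of Carpinus_robustus and Schizosaccharomyces_palustris is the node subtending (((((Puma_vulgaris,Secale_orientalis),(Sciurus_occidentalis,Vulpes_fluviatilis)),Abies_giganteus),(Listeria_minor,Carpinus_robustus)),(((((Camponotus_palustris,(Alnus_fluviatilis,Schizosaccharomyces_palustris)),Hordeum_gracilis),Panthera_maculatus),(Candida_borealis,(Fagus_vulgaris,Salamandra_rubra))),((Ambystoma_orientalis,Neofelis_tricolor),Xenopus_montanus))).
That clade contains 18 terminal taxa: Abies_giganteus, Alnus_fluviatilis, Ambystoma_orientalis, Camponotus_palustris, Candida_borealis, Carpinus_robustus, Fagus_vulgaris, Hordeum_gracilis, Listeria_minor, Neofelis_tricolor, Panthera_maculatus, Puma_vulgaris, Salamandra_rubra, Schizosaccharomyces_palustris, Sciurus_occidentalis, Secale_orientalis, Vulpes_fluviatilis, Xenopus_montanus.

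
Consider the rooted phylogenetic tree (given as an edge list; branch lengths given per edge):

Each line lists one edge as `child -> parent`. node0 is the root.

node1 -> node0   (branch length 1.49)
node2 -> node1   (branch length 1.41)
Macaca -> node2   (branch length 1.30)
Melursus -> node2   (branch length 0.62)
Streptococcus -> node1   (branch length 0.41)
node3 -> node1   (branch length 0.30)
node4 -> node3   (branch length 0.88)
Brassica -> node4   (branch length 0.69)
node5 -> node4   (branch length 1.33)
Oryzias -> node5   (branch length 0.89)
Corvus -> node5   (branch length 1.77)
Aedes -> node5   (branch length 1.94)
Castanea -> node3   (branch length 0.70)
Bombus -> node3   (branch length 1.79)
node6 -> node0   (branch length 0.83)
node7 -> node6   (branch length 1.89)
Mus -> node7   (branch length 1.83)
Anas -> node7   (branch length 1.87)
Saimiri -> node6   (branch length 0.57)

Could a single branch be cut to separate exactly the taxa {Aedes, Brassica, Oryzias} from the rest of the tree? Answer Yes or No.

No

The MRCA of the listed taxa subtends (Brassica,(Oryzias,Corvus,Aedes)).
That clade also contains Corvus, which is not in the proposed group, so the group is not monophyletic.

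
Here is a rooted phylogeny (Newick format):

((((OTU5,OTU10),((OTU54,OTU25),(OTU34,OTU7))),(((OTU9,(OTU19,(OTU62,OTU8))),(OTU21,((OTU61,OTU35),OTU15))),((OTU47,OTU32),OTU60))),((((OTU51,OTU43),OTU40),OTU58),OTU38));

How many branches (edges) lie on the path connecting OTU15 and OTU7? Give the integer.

9

The MRCA of OTU15 and OTU7 is the node subtending (((OTU5,OTU10),((OTU54,OTU25),(OTU34,OTU7))),(((OTU9,(OTU19,(OTU62,OTU8))),(OTU21,((OTU61,OTU35),OTU15))),((OTU47,OTU32),OTU60))).
From OTU15 up to that node: 5 branches. From OTU7 up to the same node: 4 branches. Total: 5 + 4 = 9.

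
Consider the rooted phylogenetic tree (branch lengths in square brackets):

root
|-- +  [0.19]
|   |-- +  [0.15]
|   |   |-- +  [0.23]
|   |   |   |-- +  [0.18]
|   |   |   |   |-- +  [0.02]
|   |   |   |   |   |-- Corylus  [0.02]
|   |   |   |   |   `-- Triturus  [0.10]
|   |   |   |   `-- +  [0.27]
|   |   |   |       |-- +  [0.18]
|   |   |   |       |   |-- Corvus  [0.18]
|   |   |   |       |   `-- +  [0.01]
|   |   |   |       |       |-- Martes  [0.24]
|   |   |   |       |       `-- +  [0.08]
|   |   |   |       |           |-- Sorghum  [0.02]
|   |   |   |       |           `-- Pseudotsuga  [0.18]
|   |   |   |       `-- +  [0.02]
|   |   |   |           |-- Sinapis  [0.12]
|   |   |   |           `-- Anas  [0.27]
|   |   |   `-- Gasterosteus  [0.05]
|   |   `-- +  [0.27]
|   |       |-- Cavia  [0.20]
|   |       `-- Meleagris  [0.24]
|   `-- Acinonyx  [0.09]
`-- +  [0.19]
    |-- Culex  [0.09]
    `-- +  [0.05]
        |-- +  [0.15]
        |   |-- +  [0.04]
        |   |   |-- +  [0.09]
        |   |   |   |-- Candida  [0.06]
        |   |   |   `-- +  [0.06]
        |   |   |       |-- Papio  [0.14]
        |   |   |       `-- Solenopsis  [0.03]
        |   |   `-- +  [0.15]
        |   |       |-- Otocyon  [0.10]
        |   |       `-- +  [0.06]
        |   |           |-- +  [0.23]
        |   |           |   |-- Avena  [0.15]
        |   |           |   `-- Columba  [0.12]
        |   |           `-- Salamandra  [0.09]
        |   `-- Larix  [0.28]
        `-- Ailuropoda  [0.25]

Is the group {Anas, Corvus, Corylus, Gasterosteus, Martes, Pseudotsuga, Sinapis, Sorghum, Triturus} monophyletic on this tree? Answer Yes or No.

The most recent common ancestor of these taxa subtends (((Corylus,Triturus),((Corvus,(Martes,(Sorghum,Pseudotsuga))),(Sinapis,Anas))),Gasterosteus).
That clade has exactly 9 tips — every listed taxon and nothing else — so the group is monophyletic.

Yes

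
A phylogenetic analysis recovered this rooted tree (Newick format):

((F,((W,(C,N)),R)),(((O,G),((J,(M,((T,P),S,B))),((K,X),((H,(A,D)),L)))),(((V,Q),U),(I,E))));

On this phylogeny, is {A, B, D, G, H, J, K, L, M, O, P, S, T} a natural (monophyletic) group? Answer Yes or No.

No

The MRCA of the listed taxa subtends ((O,G),((J,(M,((T,P),S,B))),((K,X),((H,(A,D)),L)))).
That clade also contains X, which is not in the proposed group, so the group is not monophyletic.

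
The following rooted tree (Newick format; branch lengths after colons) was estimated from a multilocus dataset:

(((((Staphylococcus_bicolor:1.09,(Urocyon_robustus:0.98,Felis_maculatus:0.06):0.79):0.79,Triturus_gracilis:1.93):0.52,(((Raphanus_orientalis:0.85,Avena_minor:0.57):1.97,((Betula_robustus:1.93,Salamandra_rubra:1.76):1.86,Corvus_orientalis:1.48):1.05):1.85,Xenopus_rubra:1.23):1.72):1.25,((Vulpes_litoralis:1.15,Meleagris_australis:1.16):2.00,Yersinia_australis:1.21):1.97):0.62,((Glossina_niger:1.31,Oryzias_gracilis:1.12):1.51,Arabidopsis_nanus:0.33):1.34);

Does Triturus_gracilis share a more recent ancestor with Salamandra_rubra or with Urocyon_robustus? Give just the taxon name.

The MRCA of Triturus_gracilis and Urocyon_robustus subtends ((Staphylococcus_bicolor,(Urocyon_robustus,Felis_maculatus)),Triturus_gracilis) (4 taxa).
The MRCA of Triturus_gracilis and Salamandra_rubra subtends (((Staphylococcus_bicolor,(Urocyon_robustus,Felis_maculatus)),Triturus_gracilis),(((Raphanus_orientalis,Avena_minor),((Betula_robustus,Salamandra_rubra),Corvus_orientalis)),Xenopus_rubra)) (10 taxa).
The first is nested inside the second, so Triturus_gracilis shares a more recent common ancestor with Urocyon_robustus.

Urocyon_robustus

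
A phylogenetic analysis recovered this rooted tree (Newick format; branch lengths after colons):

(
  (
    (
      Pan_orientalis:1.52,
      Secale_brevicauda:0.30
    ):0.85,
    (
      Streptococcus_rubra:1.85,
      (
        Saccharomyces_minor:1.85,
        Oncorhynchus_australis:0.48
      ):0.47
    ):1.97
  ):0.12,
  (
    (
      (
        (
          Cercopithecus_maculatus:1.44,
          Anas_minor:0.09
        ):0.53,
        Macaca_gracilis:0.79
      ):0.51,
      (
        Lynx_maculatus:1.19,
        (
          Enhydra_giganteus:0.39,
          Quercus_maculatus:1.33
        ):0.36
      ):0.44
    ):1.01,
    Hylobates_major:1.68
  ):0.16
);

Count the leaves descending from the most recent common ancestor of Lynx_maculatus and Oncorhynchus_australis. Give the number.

The MRCA of Lynx_maculatus and Oncorhynchus_australis is the root, so the clade is the entire tree.
That clade contains 12 terminal taxa: Anas_minor, Cercopithecus_maculatus, Enhydra_giganteus, Hylobates_major, Lynx_maculatus, Macaca_gracilis, Oncorhynchus_australis, Pan_orientalis, Quercus_maculatus, Saccharomyces_minor, Secale_brevicauda, Streptococcus_rubra.

12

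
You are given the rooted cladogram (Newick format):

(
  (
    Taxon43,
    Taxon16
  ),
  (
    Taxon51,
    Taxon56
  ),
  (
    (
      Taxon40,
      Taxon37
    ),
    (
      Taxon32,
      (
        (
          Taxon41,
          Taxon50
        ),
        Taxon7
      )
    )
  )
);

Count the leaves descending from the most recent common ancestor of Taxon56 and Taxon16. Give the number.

10

The MRCA of Taxon56 and Taxon16 is the root, so the clade is the entire tree.
That clade contains 10 terminal taxa: Taxon16, Taxon32, Taxon37, Taxon40, Taxon41, Taxon43, Taxon50, Taxon51, Taxon56, Taxon7.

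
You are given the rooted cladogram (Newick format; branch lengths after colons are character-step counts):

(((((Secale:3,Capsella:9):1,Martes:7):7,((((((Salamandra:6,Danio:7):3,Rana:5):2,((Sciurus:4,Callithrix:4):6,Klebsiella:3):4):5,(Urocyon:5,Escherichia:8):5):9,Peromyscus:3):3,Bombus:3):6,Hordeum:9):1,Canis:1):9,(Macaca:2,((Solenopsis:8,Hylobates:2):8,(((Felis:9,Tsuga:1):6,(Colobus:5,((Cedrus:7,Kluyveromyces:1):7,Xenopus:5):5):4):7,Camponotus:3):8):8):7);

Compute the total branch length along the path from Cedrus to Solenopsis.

The path runs Cedrus → … → MRCA → … → Solenopsis; the MRCA is the node subtending ((Solenopsis,Hylobates),(((Felis,Tsuga),(Colobus,((Cedrus,Kluyveromyces),Xenopus))),Camponotus)).
Branch lengths along that path: 7 + 7 + 5 + 4 + 7 + 8 + 8 + 8 = 54.

54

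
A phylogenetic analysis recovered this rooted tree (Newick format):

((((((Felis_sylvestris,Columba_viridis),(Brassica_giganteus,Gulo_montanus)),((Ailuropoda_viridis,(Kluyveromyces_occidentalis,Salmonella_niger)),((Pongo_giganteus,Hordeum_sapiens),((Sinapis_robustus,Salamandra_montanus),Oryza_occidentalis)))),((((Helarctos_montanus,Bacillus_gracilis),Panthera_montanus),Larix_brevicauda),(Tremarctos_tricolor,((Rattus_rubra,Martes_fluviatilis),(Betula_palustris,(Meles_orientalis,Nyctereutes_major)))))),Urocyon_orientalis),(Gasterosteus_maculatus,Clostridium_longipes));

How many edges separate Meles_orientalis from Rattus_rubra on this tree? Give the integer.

The MRCA of Meles_orientalis and Rattus_rubra is the node subtending ((Rattus_rubra,Martes_fluviatilis),(Betula_palustris,(Meles_orientalis,Nyctereutes_major))).
From Meles_orientalis up to that node: 3 branches. From Rattus_rubra up to the same node: 2 branches. Total: 3 + 2 = 5.

5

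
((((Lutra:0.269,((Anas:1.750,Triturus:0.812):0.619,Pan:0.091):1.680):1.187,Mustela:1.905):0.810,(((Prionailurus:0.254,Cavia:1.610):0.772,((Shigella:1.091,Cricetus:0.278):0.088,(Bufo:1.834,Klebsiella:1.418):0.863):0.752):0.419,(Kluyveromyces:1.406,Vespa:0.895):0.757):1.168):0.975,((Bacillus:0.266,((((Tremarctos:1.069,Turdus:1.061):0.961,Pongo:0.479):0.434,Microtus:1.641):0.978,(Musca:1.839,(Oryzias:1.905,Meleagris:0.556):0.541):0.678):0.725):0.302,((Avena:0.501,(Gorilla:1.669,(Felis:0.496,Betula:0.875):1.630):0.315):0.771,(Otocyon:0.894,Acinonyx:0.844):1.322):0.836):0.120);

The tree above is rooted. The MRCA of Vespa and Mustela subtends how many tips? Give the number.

13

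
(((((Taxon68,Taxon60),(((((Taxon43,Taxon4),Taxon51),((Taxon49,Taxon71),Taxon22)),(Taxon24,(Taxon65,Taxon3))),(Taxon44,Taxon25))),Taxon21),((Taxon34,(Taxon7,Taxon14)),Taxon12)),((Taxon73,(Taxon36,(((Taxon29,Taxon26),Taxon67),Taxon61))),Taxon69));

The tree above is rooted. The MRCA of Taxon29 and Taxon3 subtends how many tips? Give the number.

25

The MRCA of Taxon29 and Taxon3 is the root, so the clade is the entire tree.
That clade contains 25 terminal taxa: Taxon12, Taxon14, Taxon21, Taxon22, Taxon24, Taxon25, Taxon26, Taxon29, Taxon3, Taxon34, Taxon36, Taxon4, Taxon43, Taxon44, Taxon49, Taxon51, Taxon60, Taxon61, Taxon65, Taxon67, Taxon68, Taxon69, Taxon7, Taxon71, Taxon73.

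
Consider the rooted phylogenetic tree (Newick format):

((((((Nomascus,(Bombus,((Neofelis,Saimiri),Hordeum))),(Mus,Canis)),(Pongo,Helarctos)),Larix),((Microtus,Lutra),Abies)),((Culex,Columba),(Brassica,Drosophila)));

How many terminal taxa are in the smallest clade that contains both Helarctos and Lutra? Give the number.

The MRCA of Helarctos and Lutra is the node subtending (((((Nomascus,(Bombus,((Neofelis,Saimiri),Hordeum))),(Mus,Canis)),(Pongo,Helarctos)),Larix),((Microtus,Lutra),Abies)).
That clade contains 13 terminal taxa: Abies, Bombus, Canis, Helarctos, Hordeum, Larix, Lutra, Microtus, Mus, Neofelis, Nomascus, Pongo, Saimiri.

13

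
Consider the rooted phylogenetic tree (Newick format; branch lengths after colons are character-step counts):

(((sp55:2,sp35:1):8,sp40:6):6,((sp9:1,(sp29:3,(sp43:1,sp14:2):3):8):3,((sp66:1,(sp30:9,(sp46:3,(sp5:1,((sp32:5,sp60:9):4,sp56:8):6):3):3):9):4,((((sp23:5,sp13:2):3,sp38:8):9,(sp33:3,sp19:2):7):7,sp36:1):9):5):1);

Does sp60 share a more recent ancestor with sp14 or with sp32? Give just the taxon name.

The MRCA of sp60 and sp32 subtends (sp32,sp60) (2 taxa).
The MRCA of sp60 and sp14 subtends ((sp9,(sp29,(sp43,sp14))),((sp66,(sp30,(sp46,(sp5,((sp32,sp60),sp56))))),((((sp23,sp13),sp38),(sp33,sp19)),sp36))) (17 taxa).
The first is nested inside the second, so sp60 shares a more recent common ancestor with sp32.

sp32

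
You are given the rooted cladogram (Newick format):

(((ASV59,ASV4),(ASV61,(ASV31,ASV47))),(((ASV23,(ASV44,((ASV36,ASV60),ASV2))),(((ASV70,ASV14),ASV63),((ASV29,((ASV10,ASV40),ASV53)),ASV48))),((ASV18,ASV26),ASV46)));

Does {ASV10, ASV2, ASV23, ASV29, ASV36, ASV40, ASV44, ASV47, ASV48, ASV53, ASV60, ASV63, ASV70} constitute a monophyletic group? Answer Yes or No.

The MRCA of the listed taxa is the root, so the smallest clade containing them is the whole tree.
That clade also contains ASV14, ASV18, ASV26, ASV31, ASV4, ASV46, ASV59, ASV61, which are not in the proposed group, so the group is not monophyletic.

No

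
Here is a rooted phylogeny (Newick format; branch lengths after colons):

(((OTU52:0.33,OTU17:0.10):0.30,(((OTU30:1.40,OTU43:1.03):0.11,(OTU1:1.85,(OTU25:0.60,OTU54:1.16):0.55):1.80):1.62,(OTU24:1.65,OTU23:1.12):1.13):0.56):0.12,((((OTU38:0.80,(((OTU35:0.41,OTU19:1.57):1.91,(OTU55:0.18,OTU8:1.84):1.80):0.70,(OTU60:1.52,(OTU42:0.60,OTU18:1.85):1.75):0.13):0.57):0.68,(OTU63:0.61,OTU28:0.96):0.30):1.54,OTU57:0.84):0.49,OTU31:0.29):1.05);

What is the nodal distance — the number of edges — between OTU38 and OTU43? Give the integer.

10

The MRCA of OTU38 and OTU43 is the root of the tree.
From OTU38 up to that node: 5 branches. From OTU43 up to the same node: 5 branches. Total: 5 + 5 = 10.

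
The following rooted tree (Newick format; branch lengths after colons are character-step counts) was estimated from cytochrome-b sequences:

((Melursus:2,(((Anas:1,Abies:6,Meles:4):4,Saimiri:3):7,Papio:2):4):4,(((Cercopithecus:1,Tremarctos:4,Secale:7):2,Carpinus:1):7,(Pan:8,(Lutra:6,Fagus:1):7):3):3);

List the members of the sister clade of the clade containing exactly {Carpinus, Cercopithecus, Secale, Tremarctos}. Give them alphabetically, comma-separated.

The clade containing exactly {Carpinus, Cercopithecus, Secale, Tremarctos} attaches to the tree at the node subtending (((Cercopithecus,Tremarctos,Secale),Carpinus),(Pan,(Lutra,Fagus))).
The other lineage descending from that same node — the sister group — is (Pan,(Lutra,Fagus)); its 3 tips in alphabetical order are the answer.

Fagus, Lutra, Pan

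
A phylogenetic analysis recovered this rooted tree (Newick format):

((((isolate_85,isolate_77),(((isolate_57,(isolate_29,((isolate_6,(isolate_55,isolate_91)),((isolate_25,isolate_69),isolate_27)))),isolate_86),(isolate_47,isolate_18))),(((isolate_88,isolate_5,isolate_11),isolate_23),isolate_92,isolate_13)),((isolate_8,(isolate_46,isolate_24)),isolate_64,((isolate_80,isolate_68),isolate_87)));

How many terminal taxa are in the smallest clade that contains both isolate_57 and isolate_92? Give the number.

The MRCA of isolate_57 and isolate_92 is the node subtending (((isolate_85,isolate_77),(((isolate_57,(isolate_29,((isolate_6,(isolate_55,isolate_91)),((isolate_25,isolate_69),isolate_27)))),isolate_86),(isolate_47,isolate_18))),(((isolate_88,isolate_5,isolate_11),isolate_23),isolate_92,isolate_13)).
That clade contains 19 terminal taxa: isolate_11, isolate_13, isolate_18, isolate_23, isolate_25, isolate_27, isolate_29, isolate_47, isolate_5, isolate_55, isolate_57, isolate_6, isolate_69, isolate_77, isolate_85, isolate_86, isolate_88, isolate_91, isolate_92.

19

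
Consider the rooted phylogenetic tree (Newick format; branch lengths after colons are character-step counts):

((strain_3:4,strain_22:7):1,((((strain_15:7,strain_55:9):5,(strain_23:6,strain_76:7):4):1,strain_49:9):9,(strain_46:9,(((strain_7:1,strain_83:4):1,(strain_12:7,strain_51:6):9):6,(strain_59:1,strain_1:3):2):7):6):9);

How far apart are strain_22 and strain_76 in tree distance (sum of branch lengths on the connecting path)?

The path runs strain_22 → … → MRCA → … → strain_76; the MRCA is the root of the tree.
Branch lengths along that path: 7 + 1 + 9 + 9 + 1 + 4 + 7 = 38.

38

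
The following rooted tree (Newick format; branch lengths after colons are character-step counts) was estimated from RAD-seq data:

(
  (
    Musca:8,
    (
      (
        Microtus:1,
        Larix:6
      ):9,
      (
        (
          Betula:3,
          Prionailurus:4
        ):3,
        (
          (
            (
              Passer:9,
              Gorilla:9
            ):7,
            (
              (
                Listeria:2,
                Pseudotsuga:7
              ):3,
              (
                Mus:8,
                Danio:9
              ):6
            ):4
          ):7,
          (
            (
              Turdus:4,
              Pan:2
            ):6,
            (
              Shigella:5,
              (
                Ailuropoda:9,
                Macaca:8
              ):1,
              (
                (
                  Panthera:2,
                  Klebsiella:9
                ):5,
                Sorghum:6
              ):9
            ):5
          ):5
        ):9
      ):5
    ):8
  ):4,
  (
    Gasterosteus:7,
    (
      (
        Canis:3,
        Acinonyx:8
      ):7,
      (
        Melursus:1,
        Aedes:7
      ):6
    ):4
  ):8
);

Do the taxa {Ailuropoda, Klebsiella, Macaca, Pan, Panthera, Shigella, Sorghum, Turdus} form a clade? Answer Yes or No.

The most recent common ancestor of these taxa subtends ((Turdus,Pan),(Shigella,(Ailuropoda,Macaca),((Panthera,Klebsiella),Sorghum))).
That clade has exactly 8 tips — every listed taxon and nothing else — so the group is monophyletic.

Yes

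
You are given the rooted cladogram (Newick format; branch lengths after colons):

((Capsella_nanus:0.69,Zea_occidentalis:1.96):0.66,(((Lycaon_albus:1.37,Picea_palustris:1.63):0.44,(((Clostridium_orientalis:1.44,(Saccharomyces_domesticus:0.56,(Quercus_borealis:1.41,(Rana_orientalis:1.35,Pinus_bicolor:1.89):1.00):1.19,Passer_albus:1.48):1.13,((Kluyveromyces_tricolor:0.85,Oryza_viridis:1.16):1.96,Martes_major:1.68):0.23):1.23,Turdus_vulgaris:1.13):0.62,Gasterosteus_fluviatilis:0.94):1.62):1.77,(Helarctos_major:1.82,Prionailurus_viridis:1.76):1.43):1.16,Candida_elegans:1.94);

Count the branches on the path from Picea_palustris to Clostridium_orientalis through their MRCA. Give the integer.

6

The MRCA of Picea_palustris and Clostridium_orientalis is the node subtending ((Lycaon_albus,Picea_palustris),(((Clostridium_orientalis,(Saccharomyces_domesticus,(Quercus_borealis,(Rana_orientalis,Pinus_bicolor)),Passer_albus),((Kluyveromyces_tricolor,Oryza_viridis),Martes_major)),Turdus_vulgaris),Gasterosteus_fluviatilis)).
From Picea_palustris up to that node: 2 branches. From Clostridium_orientalis up to the same node: 4 branches. Total: 2 + 4 = 6.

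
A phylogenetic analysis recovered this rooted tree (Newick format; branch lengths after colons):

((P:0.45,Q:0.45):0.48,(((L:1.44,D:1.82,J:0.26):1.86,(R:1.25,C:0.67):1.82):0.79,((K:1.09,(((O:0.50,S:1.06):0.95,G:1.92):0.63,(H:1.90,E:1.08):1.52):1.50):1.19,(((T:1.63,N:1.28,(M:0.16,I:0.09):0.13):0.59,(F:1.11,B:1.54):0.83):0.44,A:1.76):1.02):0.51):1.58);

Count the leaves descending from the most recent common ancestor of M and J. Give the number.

18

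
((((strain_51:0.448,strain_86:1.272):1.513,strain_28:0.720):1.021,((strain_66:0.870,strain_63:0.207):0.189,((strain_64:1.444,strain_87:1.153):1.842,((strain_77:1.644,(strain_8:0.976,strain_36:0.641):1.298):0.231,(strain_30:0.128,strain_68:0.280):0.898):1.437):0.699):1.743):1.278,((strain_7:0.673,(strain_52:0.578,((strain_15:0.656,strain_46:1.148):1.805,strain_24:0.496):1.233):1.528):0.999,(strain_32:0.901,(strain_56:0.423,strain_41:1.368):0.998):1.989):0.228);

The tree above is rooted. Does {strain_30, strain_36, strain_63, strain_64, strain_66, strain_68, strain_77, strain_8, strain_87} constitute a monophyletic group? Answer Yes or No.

Yes

The most recent common ancestor of these taxa subtends ((strain_66,strain_63),((strain_64,strain_87),((strain_77,(strain_8,strain_36)),(strain_30,strain_68)))).
That clade has exactly 9 tips — every listed taxon and nothing else — so the group is monophyletic.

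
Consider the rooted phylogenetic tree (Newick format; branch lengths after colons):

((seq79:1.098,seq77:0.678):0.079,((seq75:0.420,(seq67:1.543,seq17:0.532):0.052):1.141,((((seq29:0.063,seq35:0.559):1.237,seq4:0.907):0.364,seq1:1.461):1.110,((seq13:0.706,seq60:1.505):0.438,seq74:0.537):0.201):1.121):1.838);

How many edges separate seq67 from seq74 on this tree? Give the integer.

The MRCA of seq67 and seq74 is the node subtending ((seq75,(seq67,seq17)),((((seq29,seq35),seq4),seq1),((seq13,seq60),seq74))).
From seq67 up to that node: 3 branches. From seq74 up to the same node: 3 branches. Total: 3 + 3 = 6.

6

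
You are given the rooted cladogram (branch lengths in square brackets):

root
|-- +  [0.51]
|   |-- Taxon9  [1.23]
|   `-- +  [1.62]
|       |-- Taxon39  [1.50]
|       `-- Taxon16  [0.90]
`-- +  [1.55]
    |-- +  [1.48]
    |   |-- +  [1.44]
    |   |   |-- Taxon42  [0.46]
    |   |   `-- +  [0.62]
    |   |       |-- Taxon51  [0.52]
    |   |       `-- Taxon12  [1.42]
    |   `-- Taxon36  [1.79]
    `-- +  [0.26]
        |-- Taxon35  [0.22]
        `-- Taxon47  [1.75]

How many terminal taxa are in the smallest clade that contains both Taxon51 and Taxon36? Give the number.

The MRCA of Taxon51 and Taxon36 is the node subtending ((Taxon42,(Taxon51,Taxon12)),Taxon36).
That clade contains 4 terminal taxa: Taxon12, Taxon36, Taxon42, Taxon51.

4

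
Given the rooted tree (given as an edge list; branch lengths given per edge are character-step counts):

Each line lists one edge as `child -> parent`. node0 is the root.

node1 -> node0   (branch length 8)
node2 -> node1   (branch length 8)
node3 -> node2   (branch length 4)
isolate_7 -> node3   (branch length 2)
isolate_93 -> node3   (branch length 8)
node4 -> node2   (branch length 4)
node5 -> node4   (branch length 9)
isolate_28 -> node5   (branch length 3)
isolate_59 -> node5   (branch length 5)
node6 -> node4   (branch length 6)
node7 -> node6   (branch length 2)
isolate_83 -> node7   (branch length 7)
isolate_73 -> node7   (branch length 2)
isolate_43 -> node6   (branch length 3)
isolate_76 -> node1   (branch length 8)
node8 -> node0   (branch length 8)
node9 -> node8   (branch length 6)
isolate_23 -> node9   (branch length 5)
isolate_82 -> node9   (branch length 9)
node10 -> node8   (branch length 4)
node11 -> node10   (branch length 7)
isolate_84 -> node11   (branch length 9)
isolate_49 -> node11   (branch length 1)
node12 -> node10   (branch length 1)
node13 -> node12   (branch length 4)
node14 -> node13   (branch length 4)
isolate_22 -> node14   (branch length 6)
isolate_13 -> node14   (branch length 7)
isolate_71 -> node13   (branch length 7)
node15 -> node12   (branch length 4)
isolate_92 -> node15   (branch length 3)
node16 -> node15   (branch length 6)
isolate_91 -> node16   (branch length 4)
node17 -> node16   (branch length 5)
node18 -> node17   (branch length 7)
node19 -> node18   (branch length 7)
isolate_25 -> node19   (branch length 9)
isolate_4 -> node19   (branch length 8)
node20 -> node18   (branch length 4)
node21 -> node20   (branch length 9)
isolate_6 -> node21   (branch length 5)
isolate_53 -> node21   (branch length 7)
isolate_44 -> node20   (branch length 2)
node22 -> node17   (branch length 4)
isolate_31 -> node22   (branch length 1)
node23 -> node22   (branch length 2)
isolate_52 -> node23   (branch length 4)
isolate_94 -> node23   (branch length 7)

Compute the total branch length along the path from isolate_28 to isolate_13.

The path runs isolate_28 → … → MRCA → … → isolate_13; the MRCA is the root of the tree.
Branch lengths along that path: 3 + 9 + 4 + 8 + 8 + 8 + 4 + 1 + 4 + 4 + 7 = 60.

60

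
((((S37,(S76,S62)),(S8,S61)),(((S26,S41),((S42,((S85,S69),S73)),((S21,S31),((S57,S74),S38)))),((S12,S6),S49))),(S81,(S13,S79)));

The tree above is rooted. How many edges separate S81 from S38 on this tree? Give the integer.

The MRCA of S81 and S38 is the root of the tree.
From S81 up to that node: 2 branches. From S38 up to the same node: 7 branches. Total: 2 + 7 = 9.

9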